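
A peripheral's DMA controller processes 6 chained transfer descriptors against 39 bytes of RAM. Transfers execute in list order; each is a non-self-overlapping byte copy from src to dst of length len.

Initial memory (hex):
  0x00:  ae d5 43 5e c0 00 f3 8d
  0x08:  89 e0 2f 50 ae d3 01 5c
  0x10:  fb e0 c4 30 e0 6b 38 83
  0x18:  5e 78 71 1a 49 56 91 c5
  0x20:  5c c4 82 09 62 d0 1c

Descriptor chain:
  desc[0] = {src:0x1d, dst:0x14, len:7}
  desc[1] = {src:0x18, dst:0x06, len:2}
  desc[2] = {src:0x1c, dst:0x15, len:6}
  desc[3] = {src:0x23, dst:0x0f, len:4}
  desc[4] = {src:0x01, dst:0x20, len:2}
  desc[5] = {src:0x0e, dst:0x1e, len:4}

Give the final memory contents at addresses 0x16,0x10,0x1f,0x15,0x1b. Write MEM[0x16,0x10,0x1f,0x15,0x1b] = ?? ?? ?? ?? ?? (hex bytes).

  after D0: wrote 7B at 0x14 = 5691c55cc48209
  after D1: wrote 2B at 0x06 = c482
  after D2: wrote 6B at 0x15 = 495691c55cc4
  after D3: wrote 4B at 0x0f = 0962d01c
  after D4: wrote 2B at 0x20 = d543
  after D5: wrote 4B at 0x1e = 010962d0
query mem[0x16]=0x56, mem[0x10]=0x62, mem[0x1f]=0x09, mem[0x15]=0x49, mem[0x1b]=0x1a

MEM[0x16,0x10,0x1f,0x15,0x1b] = 56 62 09 49 1a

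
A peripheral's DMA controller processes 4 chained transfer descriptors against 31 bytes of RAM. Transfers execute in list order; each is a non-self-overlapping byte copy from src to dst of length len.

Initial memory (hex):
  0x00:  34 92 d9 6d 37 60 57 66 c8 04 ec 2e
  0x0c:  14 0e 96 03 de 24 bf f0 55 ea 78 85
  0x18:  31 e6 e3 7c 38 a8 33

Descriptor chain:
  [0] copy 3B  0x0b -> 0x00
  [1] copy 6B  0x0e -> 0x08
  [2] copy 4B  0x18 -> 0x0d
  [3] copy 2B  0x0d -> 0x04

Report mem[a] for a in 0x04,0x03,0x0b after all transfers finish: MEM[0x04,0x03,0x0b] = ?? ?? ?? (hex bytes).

[0] 0x0b->0x00 len=3 : 2e 14 0e
[1] 0x0e->0x08 len=6 : 96 03 de 24 bf f0
[2] 0x18->0x0d len=4 : 31 e6 e3 7c
[3] 0x0d->0x04 len=2 : 31 e6
query mem[0x04]=0x31, mem[0x03]=0x6d, mem[0x0b]=0x24

MEM[0x04,0x03,0x0b] = 31 6d 24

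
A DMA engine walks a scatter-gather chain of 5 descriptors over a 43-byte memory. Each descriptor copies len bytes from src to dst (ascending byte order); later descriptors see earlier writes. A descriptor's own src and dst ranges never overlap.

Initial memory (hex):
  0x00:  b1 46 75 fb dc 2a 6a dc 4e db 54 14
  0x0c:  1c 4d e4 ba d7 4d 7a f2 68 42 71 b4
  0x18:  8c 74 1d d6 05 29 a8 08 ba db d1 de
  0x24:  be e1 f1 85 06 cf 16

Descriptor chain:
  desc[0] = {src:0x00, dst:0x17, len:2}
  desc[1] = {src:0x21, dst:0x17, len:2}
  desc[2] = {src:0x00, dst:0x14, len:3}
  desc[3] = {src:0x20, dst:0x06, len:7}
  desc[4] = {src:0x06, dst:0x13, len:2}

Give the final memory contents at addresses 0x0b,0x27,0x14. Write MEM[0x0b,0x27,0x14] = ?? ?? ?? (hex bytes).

MEM[0x0b,0x27,0x14] = e1 85 db

D0: mem[0x17..0x18] <- [b1 46]
D1: mem[0x17..0x18] <- [db d1]
D2: mem[0x14..0x16] <- [b1 46 75]
D3: mem[0x06..0x0c] <- [ba db d1 de be e1 f1]
D4: mem[0x13..0x14] <- [ba db]
query mem[0x0b]=0xe1, mem[0x27]=0x85, mem[0x14]=0xdb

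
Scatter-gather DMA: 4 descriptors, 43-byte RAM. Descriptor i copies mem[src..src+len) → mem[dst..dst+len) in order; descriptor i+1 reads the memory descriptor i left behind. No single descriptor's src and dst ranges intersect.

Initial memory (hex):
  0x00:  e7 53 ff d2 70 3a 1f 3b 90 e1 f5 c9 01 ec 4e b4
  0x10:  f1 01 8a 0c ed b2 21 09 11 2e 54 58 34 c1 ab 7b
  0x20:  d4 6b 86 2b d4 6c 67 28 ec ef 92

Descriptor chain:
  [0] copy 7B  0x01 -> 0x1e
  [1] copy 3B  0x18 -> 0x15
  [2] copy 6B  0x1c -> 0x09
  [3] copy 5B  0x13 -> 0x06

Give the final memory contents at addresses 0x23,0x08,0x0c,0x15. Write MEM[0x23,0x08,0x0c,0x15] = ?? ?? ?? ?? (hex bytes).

MEM[0x23,0x08,0x0c,0x15] = 1f 11 ff 11

#0 dst[0x1e+7] := {0x53,0xff,0xd2,0x70,0x3a,0x1f,0x3b}
#1 dst[0x15+3] := {0x11,0x2e,0x54}
#2 dst[0x09+6] := {0x34,0xc1,0x53,0xff,0xd2,0x70}
#3 dst[0x06+5] := {0x0c,0xed,0x11,0x2e,0x54}
query mem[0x23]=0x1f, mem[0x08]=0x11, mem[0x0c]=0xff, mem[0x15]=0x11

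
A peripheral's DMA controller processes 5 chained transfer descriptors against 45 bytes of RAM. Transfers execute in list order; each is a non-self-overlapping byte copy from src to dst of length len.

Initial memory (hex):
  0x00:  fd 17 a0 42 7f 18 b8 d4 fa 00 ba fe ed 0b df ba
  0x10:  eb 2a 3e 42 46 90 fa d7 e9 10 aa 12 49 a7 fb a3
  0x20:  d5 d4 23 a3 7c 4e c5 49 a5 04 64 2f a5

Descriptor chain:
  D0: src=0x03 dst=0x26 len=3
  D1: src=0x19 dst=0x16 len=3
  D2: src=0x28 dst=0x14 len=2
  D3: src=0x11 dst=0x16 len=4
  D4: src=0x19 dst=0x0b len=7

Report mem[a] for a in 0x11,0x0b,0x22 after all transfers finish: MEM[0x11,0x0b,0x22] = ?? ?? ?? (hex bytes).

  after D0: wrote 3B at 0x26 = 427f18
  after D1: wrote 3B at 0x16 = 10aa12
  after D2: wrote 2B at 0x14 = 1804
  after D3: wrote 4B at 0x16 = 2a3e4218
  after D4: wrote 7B at 0x0b = 18aa1249a7fba3
query mem[0x11]=0xa3, mem[0x0b]=0x18, mem[0x22]=0x23

MEM[0x11,0x0b,0x22] = a3 18 23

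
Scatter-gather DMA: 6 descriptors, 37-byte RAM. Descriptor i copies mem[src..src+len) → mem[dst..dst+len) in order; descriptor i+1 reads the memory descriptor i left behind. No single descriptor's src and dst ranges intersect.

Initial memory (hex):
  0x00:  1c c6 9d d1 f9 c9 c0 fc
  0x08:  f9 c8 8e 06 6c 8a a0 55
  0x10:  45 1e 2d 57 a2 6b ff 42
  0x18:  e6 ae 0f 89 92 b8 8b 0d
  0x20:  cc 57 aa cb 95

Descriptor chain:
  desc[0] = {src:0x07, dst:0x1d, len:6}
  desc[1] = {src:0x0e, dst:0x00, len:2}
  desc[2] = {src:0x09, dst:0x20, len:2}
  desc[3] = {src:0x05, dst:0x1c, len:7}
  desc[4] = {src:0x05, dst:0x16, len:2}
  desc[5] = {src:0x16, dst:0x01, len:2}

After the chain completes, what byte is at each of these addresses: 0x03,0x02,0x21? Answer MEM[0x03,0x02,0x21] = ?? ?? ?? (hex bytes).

#0 dst[0x1d+6] := {0xfc,0xf9,0xc8,0x8e,0x06,0x6c}
#1 dst[0x00+2] := {0xa0,0x55}
#2 dst[0x20+2] := {0xc8,0x8e}
#3 dst[0x1c+7] := {0xc9,0xc0,0xfc,0xf9,0xc8,0x8e,0x06}
#4 dst[0x16+2] := {0xc9,0xc0}
#5 dst[0x01+2] := {0xc9,0xc0}
query mem[0x03]=0xd1, mem[0x02]=0xc0, mem[0x21]=0x8e

MEM[0x03,0x02,0x21] = d1 c0 8e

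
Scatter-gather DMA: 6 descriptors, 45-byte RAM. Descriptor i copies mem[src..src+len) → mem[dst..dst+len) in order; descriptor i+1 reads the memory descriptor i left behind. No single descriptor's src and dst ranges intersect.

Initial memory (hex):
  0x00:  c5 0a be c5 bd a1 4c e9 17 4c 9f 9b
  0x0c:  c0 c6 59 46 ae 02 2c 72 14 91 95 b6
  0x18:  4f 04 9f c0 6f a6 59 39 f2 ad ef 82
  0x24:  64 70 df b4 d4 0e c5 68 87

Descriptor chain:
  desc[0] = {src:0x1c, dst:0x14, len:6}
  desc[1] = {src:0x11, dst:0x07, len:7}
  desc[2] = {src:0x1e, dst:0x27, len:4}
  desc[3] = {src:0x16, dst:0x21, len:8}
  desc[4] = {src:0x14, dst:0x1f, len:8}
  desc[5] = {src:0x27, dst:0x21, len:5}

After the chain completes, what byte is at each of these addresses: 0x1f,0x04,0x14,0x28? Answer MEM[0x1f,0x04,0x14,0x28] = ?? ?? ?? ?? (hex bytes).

  after D0: wrote 6B at 0x14 = 6fa65939f2ad
  after D1: wrote 7B at 0x07 = 022c726fa65939
  after D2: wrote 4B at 0x27 = 5939f2ad
  after D3: wrote 8B at 0x21 = 5939f2ad9fc06fa6
  after D4: wrote 8B at 0x1f = 6fa65939f2ad9fc0
  after D5: wrote 5B at 0x21 = 6fa6f2ad68
query mem[0x1f]=0x6f, mem[0x04]=0xbd, mem[0x14]=0x6f, mem[0x28]=0xa6

MEM[0x1f,0x04,0x14,0x28] = 6f bd 6f a6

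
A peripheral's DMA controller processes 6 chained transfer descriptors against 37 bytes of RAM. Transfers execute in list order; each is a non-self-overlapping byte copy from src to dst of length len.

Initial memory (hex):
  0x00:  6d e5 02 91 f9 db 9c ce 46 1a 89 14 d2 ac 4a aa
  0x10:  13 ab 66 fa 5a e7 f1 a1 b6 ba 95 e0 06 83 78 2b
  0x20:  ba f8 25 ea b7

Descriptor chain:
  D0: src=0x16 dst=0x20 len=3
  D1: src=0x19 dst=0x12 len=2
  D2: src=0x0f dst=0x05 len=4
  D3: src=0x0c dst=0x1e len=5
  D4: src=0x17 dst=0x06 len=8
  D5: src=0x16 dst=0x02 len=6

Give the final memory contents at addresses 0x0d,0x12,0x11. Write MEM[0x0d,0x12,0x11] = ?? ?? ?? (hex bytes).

MEM[0x0d,0x12,0x11] = d2 ba ab

[0] 0x16->0x20 len=3 : f1 a1 b6
[1] 0x19->0x12 len=2 : ba 95
[2] 0x0f->0x05 len=4 : aa 13 ab ba
[3] 0x0c->0x1e len=5 : d2 ac 4a aa 13
[4] 0x17->0x06 len=8 : a1 b6 ba 95 e0 06 83 d2
[5] 0x16->0x02 len=6 : f1 a1 b6 ba 95 e0
query mem[0x0d]=0xd2, mem[0x12]=0xba, mem[0x11]=0xab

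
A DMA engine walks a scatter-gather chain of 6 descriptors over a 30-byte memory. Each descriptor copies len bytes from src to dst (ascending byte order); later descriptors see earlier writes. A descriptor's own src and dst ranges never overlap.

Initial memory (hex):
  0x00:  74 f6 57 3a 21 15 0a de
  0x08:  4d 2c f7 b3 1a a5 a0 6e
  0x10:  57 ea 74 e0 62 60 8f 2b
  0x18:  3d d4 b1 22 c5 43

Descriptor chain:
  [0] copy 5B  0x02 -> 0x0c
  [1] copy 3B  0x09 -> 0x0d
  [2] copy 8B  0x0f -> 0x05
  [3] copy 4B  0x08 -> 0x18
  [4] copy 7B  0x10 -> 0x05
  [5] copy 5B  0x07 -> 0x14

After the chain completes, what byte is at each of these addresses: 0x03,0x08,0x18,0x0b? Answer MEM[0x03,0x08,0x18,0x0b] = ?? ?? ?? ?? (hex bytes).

D0: mem[0x0c..0x10] <- [57 3a 21 15 0a]
D1: mem[0x0d..0x0f] <- [2c f7 b3]
D2: mem[0x05..0x0c] <- [b3 0a ea 74 e0 62 60 8f]
D3: mem[0x18..0x1b] <- [74 e0 62 60]
D4: mem[0x05..0x0b] <- [0a ea 74 e0 62 60 8f]
D5: mem[0x14..0x18] <- [74 e0 62 60 8f]
query mem[0x03]=0x3a, mem[0x08]=0xe0, mem[0x18]=0x8f, mem[0x0b]=0x8f

MEM[0x03,0x08,0x18,0x0b] = 3a e0 8f 8f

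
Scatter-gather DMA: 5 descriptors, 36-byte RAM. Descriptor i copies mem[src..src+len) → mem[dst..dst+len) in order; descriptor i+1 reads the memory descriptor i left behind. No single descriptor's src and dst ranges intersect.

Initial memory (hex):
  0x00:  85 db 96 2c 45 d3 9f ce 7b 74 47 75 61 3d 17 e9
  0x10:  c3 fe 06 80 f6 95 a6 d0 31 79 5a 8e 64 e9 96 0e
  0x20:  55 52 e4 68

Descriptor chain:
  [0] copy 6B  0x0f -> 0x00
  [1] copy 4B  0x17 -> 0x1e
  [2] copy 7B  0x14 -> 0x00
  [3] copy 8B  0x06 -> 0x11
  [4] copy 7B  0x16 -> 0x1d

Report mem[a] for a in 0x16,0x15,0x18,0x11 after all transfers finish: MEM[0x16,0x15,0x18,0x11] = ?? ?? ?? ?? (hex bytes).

[0] 0x0f->0x00 len=6 : e9 c3 fe 06 80 f6
[1] 0x17->0x1e len=4 : d0 31 79 5a
[2] 0x14->0x00 len=7 : f6 95 a6 d0 31 79 5a
[3] 0x06->0x11 len=8 : 5a ce 7b 74 47 75 61 3d
[4] 0x16->0x1d len=7 : 75 61 3d 79 5a 8e 64
query mem[0x16]=0x75, mem[0x15]=0x47, mem[0x18]=0x3d, mem[0x11]=0x5a

MEM[0x16,0x15,0x18,0x11] = 75 47 3d 5a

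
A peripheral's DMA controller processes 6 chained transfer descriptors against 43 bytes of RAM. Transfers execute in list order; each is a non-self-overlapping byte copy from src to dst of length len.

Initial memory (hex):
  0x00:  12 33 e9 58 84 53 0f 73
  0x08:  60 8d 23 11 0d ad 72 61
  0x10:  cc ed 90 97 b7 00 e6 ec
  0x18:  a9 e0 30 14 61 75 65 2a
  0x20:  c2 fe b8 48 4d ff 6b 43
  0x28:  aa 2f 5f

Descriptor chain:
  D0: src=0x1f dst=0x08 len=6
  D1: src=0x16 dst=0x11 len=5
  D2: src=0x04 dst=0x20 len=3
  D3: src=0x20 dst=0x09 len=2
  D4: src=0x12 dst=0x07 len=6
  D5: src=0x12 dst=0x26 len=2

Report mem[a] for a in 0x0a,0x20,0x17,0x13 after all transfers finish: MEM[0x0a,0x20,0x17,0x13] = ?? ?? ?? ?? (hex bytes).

MEM[0x0a,0x20,0x17,0x13] = 30 84 ec a9

#0 dst[0x08+6] := {0x2a,0xc2,0xfe,0xb8,0x48,0x4d}
#1 dst[0x11+5] := {0xe6,0xec,0xa9,0xe0,0x30}
#2 dst[0x20+3] := {0x84,0x53,0x0f}
#3 dst[0x09+2] := {0x84,0x53}
#4 dst[0x07+6] := {0xec,0xa9,0xe0,0x30,0xe6,0xec}
#5 dst[0x26+2] := {0xec,0xa9}
query mem[0x0a]=0x30, mem[0x20]=0x84, mem[0x17]=0xec, mem[0x13]=0xa9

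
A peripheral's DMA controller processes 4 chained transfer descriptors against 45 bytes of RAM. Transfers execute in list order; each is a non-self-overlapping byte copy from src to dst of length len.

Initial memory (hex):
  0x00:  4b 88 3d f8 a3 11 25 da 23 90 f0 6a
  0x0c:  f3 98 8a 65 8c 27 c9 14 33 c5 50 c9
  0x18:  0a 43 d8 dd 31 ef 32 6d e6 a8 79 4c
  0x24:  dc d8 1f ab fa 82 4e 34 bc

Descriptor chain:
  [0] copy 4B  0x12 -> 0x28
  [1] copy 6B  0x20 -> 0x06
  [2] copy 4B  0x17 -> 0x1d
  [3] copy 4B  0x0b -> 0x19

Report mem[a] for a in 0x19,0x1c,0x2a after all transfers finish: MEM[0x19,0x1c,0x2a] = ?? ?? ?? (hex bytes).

MEM[0x19,0x1c,0x2a] = d8 8a 33

[0] 0x12->0x28 len=4 : c9 14 33 c5
[1] 0x20->0x06 len=6 : e6 a8 79 4c dc d8
[2] 0x17->0x1d len=4 : c9 0a 43 d8
[3] 0x0b->0x19 len=4 : d8 f3 98 8a
query mem[0x19]=0xd8, mem[0x1c]=0x8a, mem[0x2a]=0x33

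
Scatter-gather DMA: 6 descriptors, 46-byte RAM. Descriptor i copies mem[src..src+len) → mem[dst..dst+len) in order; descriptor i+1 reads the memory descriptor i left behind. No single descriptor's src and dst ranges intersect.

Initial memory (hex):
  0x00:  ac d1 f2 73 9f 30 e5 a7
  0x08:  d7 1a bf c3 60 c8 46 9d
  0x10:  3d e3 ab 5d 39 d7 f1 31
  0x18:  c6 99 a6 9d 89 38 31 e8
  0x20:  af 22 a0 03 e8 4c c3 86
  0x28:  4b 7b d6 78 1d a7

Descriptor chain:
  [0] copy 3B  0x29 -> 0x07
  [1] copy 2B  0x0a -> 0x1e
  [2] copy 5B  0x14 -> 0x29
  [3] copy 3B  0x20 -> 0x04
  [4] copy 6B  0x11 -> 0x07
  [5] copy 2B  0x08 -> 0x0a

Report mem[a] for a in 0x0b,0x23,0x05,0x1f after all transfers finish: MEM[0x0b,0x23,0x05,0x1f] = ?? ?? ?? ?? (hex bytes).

MEM[0x0b,0x23,0x05,0x1f] = 5d 03 22 c3

D0: mem[0x07..0x09] <- [7b d6 78]
D1: mem[0x1e..0x1f] <- [bf c3]
D2: mem[0x29..0x2d] <- [39 d7 f1 31 c6]
D3: mem[0x04..0x06] <- [af 22 a0]
D4: mem[0x07..0x0c] <- [e3 ab 5d 39 d7 f1]
D5: mem[0x0a..0x0b] <- [ab 5d]
query mem[0x0b]=0x5d, mem[0x23]=0x03, mem[0x05]=0x22, mem[0x1f]=0xc3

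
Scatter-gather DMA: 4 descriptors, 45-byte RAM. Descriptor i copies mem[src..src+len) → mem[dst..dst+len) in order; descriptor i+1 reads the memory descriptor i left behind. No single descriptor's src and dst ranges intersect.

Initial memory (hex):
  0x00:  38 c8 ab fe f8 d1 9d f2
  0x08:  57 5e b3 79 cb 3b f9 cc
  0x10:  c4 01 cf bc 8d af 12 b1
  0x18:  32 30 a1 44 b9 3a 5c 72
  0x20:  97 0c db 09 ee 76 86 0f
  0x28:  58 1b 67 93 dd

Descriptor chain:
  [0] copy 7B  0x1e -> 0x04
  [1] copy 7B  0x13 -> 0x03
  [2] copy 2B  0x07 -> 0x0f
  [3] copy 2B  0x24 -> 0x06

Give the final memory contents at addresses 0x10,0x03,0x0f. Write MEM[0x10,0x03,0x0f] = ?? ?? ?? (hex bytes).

#0 dst[0x04+7] := {0x5c,0x72,0x97,0x0c,0xdb,0x09,0xee}
#1 dst[0x03+7] := {0xbc,0x8d,0xaf,0x12,0xb1,0x32,0x30}
#2 dst[0x0f+2] := {0xb1,0x32}
#3 dst[0x06+2] := {0xee,0x76}
query mem[0x10]=0x32, mem[0x03]=0xbc, mem[0x0f]=0xb1

MEM[0x10,0x03,0x0f] = 32 bc b1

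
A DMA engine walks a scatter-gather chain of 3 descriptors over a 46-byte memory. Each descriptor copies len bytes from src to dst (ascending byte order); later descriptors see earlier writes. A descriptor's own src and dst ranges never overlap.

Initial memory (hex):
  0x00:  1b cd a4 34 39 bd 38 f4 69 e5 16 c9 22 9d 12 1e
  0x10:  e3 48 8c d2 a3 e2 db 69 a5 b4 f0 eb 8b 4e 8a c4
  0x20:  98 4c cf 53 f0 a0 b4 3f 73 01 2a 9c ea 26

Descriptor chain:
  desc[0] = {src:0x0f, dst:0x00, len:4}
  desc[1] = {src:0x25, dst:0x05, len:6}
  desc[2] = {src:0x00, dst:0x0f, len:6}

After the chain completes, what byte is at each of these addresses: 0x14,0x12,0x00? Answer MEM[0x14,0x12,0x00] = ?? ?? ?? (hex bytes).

D0: mem[0x00..0x03] <- [1e e3 48 8c]
D1: mem[0x05..0x0a] <- [a0 b4 3f 73 01 2a]
D2: mem[0x0f..0x14] <- [1e e3 48 8c 39 a0]
query mem[0x14]=0xa0, mem[0x12]=0x8c, mem[0x00]=0x1e

MEM[0x14,0x12,0x00] = a0 8c 1e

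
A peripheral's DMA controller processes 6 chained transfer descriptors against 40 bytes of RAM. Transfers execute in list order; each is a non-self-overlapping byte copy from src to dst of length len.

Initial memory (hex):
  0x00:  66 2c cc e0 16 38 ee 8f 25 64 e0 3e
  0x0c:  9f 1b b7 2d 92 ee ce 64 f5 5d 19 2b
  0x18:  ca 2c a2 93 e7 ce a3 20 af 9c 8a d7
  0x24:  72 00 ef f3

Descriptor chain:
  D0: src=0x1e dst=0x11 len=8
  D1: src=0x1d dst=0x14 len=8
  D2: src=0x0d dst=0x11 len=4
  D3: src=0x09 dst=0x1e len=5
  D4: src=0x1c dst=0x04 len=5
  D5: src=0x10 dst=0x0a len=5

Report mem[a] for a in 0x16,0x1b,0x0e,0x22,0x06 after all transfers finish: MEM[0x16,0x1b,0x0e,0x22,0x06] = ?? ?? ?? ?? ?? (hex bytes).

MEM[0x16,0x1b,0x0e,0x22,0x06] = 20 72 92 1b 64

#0 dst[0x11+8] := {0xa3,0x20,0xaf,0x9c,0x8a,0xd7,0x72,0x00}
#1 dst[0x14+8] := {0xce,0xa3,0x20,0xaf,0x9c,0x8a,0xd7,0x72}
#2 dst[0x11+4] := {0x1b,0xb7,0x2d,0x92}
#3 dst[0x1e+5] := {0x64,0xe0,0x3e,0x9f,0x1b}
#4 dst[0x04+5] := {0xe7,0xce,0x64,0xe0,0x3e}
#5 dst[0x0a+5] := {0x92,0x1b,0xb7,0x2d,0x92}
query mem[0x16]=0x20, mem[0x1b]=0x72, mem[0x0e]=0x92, mem[0x22]=0x1b, mem[0x06]=0x64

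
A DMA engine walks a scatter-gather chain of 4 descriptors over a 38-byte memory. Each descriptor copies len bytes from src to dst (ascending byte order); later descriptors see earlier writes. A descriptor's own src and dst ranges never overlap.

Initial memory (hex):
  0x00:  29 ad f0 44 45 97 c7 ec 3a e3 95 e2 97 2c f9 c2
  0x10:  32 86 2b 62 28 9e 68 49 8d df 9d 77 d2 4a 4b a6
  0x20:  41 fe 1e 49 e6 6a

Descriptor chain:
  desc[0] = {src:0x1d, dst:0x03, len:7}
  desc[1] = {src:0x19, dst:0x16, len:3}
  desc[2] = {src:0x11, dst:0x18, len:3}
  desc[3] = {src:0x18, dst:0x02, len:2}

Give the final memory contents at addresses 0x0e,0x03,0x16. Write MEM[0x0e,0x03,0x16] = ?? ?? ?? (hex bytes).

MEM[0x0e,0x03,0x16] = f9 2b df

[0] 0x1d->0x03 len=7 : 4a 4b a6 41 fe 1e 49
[1] 0x19->0x16 len=3 : df 9d 77
[2] 0x11->0x18 len=3 : 86 2b 62
[3] 0x18->0x02 len=2 : 86 2b
query mem[0x0e]=0xf9, mem[0x03]=0x2b, mem[0x16]=0xdf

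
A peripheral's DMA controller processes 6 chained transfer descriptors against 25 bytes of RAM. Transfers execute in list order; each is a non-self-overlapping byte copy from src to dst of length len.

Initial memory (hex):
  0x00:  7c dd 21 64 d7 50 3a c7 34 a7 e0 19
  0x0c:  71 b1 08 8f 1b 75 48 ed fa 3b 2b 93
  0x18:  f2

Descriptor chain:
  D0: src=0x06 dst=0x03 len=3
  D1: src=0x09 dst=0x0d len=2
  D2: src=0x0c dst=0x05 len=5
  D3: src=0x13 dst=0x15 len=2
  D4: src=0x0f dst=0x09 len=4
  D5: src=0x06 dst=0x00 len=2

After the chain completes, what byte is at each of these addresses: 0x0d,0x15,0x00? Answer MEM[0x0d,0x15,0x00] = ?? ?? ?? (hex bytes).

MEM[0x0d,0x15,0x00] = a7 ed a7

[0] 0x06->0x03 len=3 : 3a c7 34
[1] 0x09->0x0d len=2 : a7 e0
[2] 0x0c->0x05 len=5 : 71 a7 e0 8f 1b
[3] 0x13->0x15 len=2 : ed fa
[4] 0x0f->0x09 len=4 : 8f 1b 75 48
[5] 0x06->0x00 len=2 : a7 e0
query mem[0x0d]=0xa7, mem[0x15]=0xed, mem[0x00]=0xa7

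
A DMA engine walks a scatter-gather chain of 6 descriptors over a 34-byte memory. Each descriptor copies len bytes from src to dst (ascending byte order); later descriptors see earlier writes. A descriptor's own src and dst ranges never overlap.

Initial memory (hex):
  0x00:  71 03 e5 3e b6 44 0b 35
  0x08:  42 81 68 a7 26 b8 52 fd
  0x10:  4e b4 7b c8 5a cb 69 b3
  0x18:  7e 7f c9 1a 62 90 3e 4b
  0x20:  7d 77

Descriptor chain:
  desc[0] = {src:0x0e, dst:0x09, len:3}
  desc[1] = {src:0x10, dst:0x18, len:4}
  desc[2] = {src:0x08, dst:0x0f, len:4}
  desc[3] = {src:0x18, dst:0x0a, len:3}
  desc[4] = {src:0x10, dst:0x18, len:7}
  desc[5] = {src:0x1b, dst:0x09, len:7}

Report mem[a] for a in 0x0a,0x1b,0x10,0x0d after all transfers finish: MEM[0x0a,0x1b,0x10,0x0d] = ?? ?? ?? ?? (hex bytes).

MEM[0x0a,0x1b,0x10,0x0d] = 5a c8 52 4b

#0 dst[0x09+3] := {0x52,0xfd,0x4e}
#1 dst[0x18+4] := {0x4e,0xb4,0x7b,0xc8}
#2 dst[0x0f+4] := {0x42,0x52,0xfd,0x4e}
#3 dst[0x0a+3] := {0x4e,0xb4,0x7b}
#4 dst[0x18+7] := {0x52,0xfd,0x4e,0xc8,0x5a,0xcb,0x69}
#5 dst[0x09+7] := {0xc8,0x5a,0xcb,0x69,0x4b,0x7d,0x77}
query mem[0x0a]=0x5a, mem[0x1b]=0xc8, mem[0x10]=0x52, mem[0x0d]=0x4b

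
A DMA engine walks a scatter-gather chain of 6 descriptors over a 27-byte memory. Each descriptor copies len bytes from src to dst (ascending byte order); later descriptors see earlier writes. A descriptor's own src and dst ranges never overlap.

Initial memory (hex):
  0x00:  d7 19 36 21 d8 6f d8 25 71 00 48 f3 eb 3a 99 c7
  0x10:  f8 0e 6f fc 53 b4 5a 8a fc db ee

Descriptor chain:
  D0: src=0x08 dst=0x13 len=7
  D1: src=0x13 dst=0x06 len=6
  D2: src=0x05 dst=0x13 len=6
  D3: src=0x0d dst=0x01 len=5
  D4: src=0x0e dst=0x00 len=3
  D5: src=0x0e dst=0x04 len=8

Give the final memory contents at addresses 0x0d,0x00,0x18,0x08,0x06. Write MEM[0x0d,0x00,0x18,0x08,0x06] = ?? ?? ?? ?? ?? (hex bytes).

  after D0: wrote 7B at 0x13 = 710048f3eb3a99
  after D1: wrote 6B at 0x06 = 710048f3eb3a
  after D2: wrote 6B at 0x13 = 6f710048f3eb
  after D3: wrote 5B at 0x01 = 3a99c7f80e
  after D4: wrote 3B at 0x00 = 99c7f8
  after D5: wrote 8B at 0x04 = 99c7f80e6f6f7100
query mem[0x0d]=0x3a, mem[0x00]=0x99, mem[0x18]=0xeb, mem[0x08]=0x6f, mem[0x06]=0xf8

MEM[0x0d,0x00,0x18,0x08,0x06] = 3a 99 eb 6f f8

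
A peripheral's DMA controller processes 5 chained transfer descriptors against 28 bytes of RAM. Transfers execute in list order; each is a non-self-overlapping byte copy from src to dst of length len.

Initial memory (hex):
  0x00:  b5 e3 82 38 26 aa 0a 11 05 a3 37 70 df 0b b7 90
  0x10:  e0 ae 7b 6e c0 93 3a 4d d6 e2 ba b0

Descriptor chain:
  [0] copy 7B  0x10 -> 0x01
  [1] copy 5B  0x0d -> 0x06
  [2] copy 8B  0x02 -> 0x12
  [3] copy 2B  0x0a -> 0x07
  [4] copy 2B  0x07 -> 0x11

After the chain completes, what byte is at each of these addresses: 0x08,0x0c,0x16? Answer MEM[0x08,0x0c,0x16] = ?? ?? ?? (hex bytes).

[0] 0x10->0x01 len=7 : e0 ae 7b 6e c0 93 3a
[1] 0x0d->0x06 len=5 : 0b b7 90 e0 ae
[2] 0x02->0x12 len=8 : ae 7b 6e c0 0b b7 90 e0
[3] 0x0a->0x07 len=2 : ae 70
[4] 0x07->0x11 len=2 : ae 70
query mem[0x08]=0x70, mem[0x0c]=0xdf, mem[0x16]=0x0b

MEM[0x08,0x0c,0x16] = 70 df 0b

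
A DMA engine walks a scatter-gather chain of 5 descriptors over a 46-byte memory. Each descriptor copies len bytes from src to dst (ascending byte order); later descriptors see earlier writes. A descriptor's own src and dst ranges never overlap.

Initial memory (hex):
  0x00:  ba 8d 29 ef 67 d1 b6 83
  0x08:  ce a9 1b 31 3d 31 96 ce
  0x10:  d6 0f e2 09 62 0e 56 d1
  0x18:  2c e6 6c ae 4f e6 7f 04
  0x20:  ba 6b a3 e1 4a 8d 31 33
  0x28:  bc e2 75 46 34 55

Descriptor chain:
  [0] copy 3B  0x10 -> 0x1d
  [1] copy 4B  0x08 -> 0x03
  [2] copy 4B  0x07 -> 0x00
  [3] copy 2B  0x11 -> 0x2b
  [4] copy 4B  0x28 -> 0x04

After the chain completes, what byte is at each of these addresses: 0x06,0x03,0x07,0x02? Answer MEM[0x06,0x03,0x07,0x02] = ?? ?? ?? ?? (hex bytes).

#0 dst[0x1d+3] := {0xd6,0x0f,0xe2}
#1 dst[0x03+4] := {0xce,0xa9,0x1b,0x31}
#2 dst[0x00+4] := {0x83,0xce,0xa9,0x1b}
#3 dst[0x2b+2] := {0x0f,0xe2}
#4 dst[0x04+4] := {0xbc,0xe2,0x75,0x0f}
query mem[0x06]=0x75, mem[0x03]=0x1b, mem[0x07]=0x0f, mem[0x02]=0xa9

MEM[0x06,0x03,0x07,0x02] = 75 1b 0f a9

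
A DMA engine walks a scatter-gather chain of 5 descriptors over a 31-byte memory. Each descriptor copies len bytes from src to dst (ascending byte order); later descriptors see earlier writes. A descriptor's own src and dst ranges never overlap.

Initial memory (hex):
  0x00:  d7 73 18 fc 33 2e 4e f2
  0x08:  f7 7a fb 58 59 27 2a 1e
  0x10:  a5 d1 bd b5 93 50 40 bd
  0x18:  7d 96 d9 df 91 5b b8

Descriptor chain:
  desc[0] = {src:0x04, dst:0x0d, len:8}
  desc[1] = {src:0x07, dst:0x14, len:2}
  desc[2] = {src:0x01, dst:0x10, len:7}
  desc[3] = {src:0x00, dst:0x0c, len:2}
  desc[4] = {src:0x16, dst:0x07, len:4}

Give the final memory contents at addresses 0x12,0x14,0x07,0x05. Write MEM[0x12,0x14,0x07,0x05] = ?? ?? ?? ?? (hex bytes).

#0 dst[0x0d+8] := {0x33,0x2e,0x4e,0xf2,0xf7,0x7a,0xfb,0x58}
#1 dst[0x14+2] := {0xf2,0xf7}
#2 dst[0x10+7] := {0x73,0x18,0xfc,0x33,0x2e,0x4e,0xf2}
#3 dst[0x0c+2] := {0xd7,0x73}
#4 dst[0x07+4] := {0xf2,0xbd,0x7d,0x96}
query mem[0x12]=0xfc, mem[0x14]=0x2e, mem[0x07]=0xf2, mem[0x05]=0x2e

MEM[0x12,0x14,0x07,0x05] = fc 2e f2 2e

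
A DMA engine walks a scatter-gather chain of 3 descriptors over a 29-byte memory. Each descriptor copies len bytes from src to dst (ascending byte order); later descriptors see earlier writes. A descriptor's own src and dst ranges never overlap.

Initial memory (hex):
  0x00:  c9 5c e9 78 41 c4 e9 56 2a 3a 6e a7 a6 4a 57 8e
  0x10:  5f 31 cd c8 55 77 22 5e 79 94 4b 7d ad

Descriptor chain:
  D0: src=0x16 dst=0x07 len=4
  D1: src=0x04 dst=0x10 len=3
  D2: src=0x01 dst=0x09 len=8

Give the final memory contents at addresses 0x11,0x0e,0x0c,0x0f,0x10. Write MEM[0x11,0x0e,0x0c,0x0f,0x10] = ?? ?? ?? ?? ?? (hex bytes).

#0 dst[0x07+4] := {0x22,0x5e,0x79,0x94}
#1 dst[0x10+3] := {0x41,0xc4,0xe9}
#2 dst[0x09+8] := {0x5c,0xe9,0x78,0x41,0xc4,0xe9,0x22,0x5e}
query mem[0x11]=0xc4, mem[0x0e]=0xe9, mem[0x0c]=0x41, mem[0x0f]=0x22, mem[0x10]=0x5e

MEM[0x11,0x0e,0x0c,0x0f,0x10] = c4 e9 41 22 5e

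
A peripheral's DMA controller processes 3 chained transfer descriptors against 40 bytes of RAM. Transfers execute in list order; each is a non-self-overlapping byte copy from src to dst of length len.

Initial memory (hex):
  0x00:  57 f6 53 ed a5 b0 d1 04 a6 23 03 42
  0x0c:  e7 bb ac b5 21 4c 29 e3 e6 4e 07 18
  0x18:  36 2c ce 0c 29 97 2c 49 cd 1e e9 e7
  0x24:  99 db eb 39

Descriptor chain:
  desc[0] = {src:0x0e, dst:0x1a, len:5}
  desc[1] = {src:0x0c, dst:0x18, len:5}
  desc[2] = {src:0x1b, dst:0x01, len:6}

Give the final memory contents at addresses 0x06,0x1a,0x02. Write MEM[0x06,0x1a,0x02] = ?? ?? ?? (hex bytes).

MEM[0x06,0x1a,0x02] = cd ac 21

#0 dst[0x1a+5] := {0xac,0xb5,0x21,0x4c,0x29}
#1 dst[0x18+5] := {0xe7,0xbb,0xac,0xb5,0x21}
#2 dst[0x01+6] := {0xb5,0x21,0x4c,0x29,0x49,0xcd}
query mem[0x06]=0xcd, mem[0x1a]=0xac, mem[0x02]=0x21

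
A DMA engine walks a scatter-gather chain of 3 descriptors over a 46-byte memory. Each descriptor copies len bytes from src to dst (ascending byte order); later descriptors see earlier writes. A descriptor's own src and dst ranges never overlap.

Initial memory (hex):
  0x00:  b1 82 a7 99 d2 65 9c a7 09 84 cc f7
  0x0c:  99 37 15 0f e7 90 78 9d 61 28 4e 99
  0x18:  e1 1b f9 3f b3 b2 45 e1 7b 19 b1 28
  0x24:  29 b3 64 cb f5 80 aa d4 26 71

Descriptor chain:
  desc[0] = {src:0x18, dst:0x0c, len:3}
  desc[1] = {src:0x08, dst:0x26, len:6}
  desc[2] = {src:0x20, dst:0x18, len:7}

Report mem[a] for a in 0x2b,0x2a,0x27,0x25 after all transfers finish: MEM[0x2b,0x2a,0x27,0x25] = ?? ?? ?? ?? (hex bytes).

#0 dst[0x0c+3] := {0xe1,0x1b,0xf9}
#1 dst[0x26+6] := {0x09,0x84,0xcc,0xf7,0xe1,0x1b}
#2 dst[0x18+7] := {0x7b,0x19,0xb1,0x28,0x29,0xb3,0x09}
query mem[0x2b]=0x1b, mem[0x2a]=0xe1, mem[0x27]=0x84, mem[0x25]=0xb3

MEM[0x2b,0x2a,0x27,0x25] = 1b e1 84 b3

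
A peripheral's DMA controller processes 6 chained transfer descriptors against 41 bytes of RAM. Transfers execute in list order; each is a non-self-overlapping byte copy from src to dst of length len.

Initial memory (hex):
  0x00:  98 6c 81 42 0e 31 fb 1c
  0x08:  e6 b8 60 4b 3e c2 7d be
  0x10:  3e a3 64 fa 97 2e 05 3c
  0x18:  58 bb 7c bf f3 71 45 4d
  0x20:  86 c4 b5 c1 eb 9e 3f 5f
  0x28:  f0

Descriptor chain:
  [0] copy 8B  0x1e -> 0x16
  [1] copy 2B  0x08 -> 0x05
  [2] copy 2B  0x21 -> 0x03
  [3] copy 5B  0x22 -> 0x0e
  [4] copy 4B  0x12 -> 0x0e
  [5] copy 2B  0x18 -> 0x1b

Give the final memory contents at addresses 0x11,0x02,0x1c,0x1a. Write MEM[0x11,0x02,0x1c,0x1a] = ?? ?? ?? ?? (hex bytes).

[0] 0x1e->0x16 len=8 : 45 4d 86 c4 b5 c1 eb 9e
[1] 0x08->0x05 len=2 : e6 b8
[2] 0x21->0x03 len=2 : c4 b5
[3] 0x22->0x0e len=5 : b5 c1 eb 9e 3f
[4] 0x12->0x0e len=4 : 3f fa 97 2e
[5] 0x18->0x1b len=2 : 86 c4
query mem[0x11]=0x2e, mem[0x02]=0x81, mem[0x1c]=0xc4, mem[0x1a]=0xb5

MEM[0x11,0x02,0x1c,0x1a] = 2e 81 c4 b5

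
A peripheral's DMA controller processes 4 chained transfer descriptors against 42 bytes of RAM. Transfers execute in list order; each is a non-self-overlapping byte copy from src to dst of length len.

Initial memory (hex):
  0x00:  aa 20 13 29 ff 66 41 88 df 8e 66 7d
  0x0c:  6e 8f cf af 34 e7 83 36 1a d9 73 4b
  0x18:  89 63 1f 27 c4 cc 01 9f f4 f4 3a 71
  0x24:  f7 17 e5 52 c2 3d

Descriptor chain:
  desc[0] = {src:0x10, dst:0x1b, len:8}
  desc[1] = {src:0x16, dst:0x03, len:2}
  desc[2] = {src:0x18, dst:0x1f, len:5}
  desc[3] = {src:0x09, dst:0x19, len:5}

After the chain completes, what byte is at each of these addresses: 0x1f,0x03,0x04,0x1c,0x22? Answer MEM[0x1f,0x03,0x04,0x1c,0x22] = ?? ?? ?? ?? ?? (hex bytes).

#0 dst[0x1b+8] := {0x34,0xe7,0x83,0x36,0x1a,0xd9,0x73,0x4b}
#1 dst[0x03+2] := {0x73,0x4b}
#2 dst[0x1f+5] := {0x89,0x63,0x1f,0x34,0xe7}
#3 dst[0x19+5] := {0x8e,0x66,0x7d,0x6e,0x8f}
query mem[0x1f]=0x89, mem[0x03]=0x73, mem[0x04]=0x4b, mem[0x1c]=0x6e, mem[0x22]=0x34

MEM[0x1f,0x03,0x04,0x1c,0x22] = 89 73 4b 6e 34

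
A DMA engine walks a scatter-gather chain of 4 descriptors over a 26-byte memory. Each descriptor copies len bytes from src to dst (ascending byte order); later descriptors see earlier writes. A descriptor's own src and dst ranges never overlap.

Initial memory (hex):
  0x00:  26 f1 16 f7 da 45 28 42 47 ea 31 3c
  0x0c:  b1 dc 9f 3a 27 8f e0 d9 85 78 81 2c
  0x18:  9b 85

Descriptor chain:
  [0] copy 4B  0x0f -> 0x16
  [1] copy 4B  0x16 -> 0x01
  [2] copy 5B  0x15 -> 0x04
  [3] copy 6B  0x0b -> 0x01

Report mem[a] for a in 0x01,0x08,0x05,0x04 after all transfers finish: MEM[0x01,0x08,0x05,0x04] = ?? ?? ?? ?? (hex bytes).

#0 dst[0x16+4] := {0x3a,0x27,0x8f,0xe0}
#1 dst[0x01+4] := {0x3a,0x27,0x8f,0xe0}
#2 dst[0x04+5] := {0x78,0x3a,0x27,0x8f,0xe0}
#3 dst[0x01+6] := {0x3c,0xb1,0xdc,0x9f,0x3a,0x27}
query mem[0x01]=0x3c, mem[0x08]=0xe0, mem[0x05]=0x3a, mem[0x04]=0x9f

MEM[0x01,0x08,0x05,0x04] = 3c e0 3a 9f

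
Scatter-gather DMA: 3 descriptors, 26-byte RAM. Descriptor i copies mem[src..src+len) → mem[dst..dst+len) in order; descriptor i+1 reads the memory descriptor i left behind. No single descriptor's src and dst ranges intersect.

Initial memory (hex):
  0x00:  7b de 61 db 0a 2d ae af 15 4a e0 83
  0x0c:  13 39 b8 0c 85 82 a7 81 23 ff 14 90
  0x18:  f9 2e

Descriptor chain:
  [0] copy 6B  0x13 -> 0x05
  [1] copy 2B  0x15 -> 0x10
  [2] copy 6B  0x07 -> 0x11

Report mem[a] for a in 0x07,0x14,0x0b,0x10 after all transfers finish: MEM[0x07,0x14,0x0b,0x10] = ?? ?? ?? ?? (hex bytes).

MEM[0x07,0x14,0x0b,0x10] = ff f9 83 ff

  after D0: wrote 6B at 0x05 = 8123ff1490f9
  after D1: wrote 2B at 0x10 = ff14
  after D2: wrote 6B at 0x11 = ff1490f98313
query mem[0x07]=0xff, mem[0x14]=0xf9, mem[0x0b]=0x83, mem[0x10]=0xff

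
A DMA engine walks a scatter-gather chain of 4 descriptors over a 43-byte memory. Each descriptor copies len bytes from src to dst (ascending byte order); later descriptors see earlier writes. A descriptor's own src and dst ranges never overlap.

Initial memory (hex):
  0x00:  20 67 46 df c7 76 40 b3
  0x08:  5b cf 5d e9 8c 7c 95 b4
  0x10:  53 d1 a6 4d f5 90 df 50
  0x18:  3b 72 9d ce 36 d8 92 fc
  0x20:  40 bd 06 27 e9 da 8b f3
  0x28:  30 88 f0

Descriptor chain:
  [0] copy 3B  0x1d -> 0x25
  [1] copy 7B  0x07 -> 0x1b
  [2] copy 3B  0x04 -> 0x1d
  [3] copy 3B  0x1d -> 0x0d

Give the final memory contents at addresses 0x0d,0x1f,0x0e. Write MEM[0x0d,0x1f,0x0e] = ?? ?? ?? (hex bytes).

MEM[0x0d,0x1f,0x0e] = c7 40 76

[0] 0x1d->0x25 len=3 : d8 92 fc
[1] 0x07->0x1b len=7 : b3 5b cf 5d e9 8c 7c
[2] 0x04->0x1d len=3 : c7 76 40
[3] 0x1d->0x0d len=3 : c7 76 40
query mem[0x0d]=0xc7, mem[0x1f]=0x40, mem[0x0e]=0x76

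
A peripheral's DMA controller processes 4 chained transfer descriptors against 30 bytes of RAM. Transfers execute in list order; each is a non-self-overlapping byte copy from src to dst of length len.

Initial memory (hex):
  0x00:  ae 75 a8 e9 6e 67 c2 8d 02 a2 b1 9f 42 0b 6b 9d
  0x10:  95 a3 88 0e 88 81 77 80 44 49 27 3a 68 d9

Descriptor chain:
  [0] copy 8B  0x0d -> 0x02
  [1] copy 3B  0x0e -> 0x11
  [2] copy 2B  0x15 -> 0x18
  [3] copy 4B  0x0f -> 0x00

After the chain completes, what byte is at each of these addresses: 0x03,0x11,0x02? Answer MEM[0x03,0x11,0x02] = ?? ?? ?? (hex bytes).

[0] 0x0d->0x02 len=8 : 0b 6b 9d 95 a3 88 0e 88
[1] 0x0e->0x11 len=3 : 6b 9d 95
[2] 0x15->0x18 len=2 : 81 77
[3] 0x0f->0x00 len=4 : 9d 95 6b 9d
query mem[0x03]=0x9d, mem[0x11]=0x6b, mem[0x02]=0x6b

MEM[0x03,0x11,0x02] = 9d 6b 6b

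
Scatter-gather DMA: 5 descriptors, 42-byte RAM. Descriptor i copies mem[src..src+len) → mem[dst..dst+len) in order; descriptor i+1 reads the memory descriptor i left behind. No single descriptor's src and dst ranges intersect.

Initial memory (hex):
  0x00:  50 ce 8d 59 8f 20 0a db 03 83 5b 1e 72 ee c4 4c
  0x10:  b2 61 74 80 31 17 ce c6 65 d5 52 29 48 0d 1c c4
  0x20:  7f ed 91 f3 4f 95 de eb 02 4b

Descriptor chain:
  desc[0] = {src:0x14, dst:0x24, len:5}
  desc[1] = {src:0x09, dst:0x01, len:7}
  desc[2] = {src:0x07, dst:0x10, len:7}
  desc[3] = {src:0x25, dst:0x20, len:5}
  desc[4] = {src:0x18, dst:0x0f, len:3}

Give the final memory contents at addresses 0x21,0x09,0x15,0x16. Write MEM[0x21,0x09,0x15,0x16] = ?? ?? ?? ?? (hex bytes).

MEM[0x21,0x09,0x15,0x16] = ce 83 72 ee

#0 dst[0x24+5] := {0x31,0x17,0xce,0xc6,0x65}
#1 dst[0x01+7] := {0x83,0x5b,0x1e,0x72,0xee,0xc4,0x4c}
#2 dst[0x10+7] := {0x4c,0x03,0x83,0x5b,0x1e,0x72,0xee}
#3 dst[0x20+5] := {0x17,0xce,0xc6,0x65,0x4b}
#4 dst[0x0f+3] := {0x65,0xd5,0x52}
query mem[0x21]=0xce, mem[0x09]=0x83, mem[0x15]=0x72, mem[0x16]=0xee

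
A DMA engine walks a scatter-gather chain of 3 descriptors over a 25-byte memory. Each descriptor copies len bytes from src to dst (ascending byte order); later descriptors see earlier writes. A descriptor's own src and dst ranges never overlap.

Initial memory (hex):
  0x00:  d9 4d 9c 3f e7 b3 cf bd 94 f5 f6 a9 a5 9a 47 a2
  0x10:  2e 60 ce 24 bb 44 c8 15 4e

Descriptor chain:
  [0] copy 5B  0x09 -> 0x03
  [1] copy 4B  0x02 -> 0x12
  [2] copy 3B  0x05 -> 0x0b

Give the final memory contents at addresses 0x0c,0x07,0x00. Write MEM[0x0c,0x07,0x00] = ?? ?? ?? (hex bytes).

MEM[0x0c,0x07,0x00] = a5 9a d9

[0] 0x09->0x03 len=5 : f5 f6 a9 a5 9a
[1] 0x02->0x12 len=4 : 9c f5 f6 a9
[2] 0x05->0x0b len=3 : a9 a5 9a
query mem[0x0c]=0xa5, mem[0x07]=0x9a, mem[0x00]=0xd9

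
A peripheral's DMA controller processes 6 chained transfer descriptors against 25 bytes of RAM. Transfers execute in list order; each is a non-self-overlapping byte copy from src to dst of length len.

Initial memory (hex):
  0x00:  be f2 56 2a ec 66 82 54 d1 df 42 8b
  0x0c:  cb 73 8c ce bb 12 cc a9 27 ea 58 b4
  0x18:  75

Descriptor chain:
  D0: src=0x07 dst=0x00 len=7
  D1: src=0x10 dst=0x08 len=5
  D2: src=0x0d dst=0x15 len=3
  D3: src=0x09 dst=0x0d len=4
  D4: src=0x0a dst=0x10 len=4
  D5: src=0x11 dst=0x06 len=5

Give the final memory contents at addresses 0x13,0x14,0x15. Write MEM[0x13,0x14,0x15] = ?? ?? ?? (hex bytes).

MEM[0x13,0x14,0x15] = 12 27 73

[0] 0x07->0x00 len=7 : 54 d1 df 42 8b cb 73
[1] 0x10->0x08 len=5 : bb 12 cc a9 27
[2] 0x0d->0x15 len=3 : 73 8c ce
[3] 0x09->0x0d len=4 : 12 cc a9 27
[4] 0x0a->0x10 len=4 : cc a9 27 12
[5] 0x11->0x06 len=5 : a9 27 12 27 73
query mem[0x13]=0x12, mem[0x14]=0x27, mem[0x15]=0x73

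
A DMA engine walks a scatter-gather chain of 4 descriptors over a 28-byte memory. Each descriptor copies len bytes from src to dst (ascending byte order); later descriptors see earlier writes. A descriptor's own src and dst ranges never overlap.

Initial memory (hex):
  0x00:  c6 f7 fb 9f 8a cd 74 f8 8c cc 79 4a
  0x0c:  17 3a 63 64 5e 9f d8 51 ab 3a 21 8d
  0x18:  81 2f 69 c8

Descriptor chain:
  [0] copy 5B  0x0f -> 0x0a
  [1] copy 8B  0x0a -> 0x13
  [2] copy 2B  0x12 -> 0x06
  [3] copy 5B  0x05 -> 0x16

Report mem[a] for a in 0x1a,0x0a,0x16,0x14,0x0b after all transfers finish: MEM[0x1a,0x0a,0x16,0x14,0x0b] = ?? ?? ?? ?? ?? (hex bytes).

#0 dst[0x0a+5] := {0x64,0x5e,0x9f,0xd8,0x51}
#1 dst[0x13+8] := {0x64,0x5e,0x9f,0xd8,0x51,0x64,0x5e,0x9f}
#2 dst[0x06+2] := {0xd8,0x64}
#3 dst[0x16+5] := {0xcd,0xd8,0x64,0x8c,0xcc}
query mem[0x1a]=0xcc, mem[0x0a]=0x64, mem[0x16]=0xcd, mem[0x14]=0x5e, mem[0x0b]=0x5e

MEM[0x1a,0x0a,0x16,0x14,0x0b] = cc 64 cd 5e 5e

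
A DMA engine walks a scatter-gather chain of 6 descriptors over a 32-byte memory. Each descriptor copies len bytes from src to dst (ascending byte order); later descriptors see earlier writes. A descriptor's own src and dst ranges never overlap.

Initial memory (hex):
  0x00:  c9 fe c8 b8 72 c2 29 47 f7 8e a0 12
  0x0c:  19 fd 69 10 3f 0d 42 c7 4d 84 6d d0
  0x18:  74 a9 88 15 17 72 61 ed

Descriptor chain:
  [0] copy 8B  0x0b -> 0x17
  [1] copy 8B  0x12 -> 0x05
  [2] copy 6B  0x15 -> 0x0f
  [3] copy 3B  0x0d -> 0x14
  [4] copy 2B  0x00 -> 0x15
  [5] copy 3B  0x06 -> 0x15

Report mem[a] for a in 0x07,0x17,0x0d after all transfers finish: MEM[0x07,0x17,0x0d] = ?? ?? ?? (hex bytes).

  after D0: wrote 8B at 0x17 = 1219fd69103f0d42
  after D1: wrote 8B at 0x05 = 42c74d846d1219fd
  after D2: wrote 6B at 0x0f = 846d1219fd69
  after D3: wrote 3B at 0x14 = fd6984
  after D4: wrote 2B at 0x15 = c9fe
  after D5: wrote 3B at 0x15 = c74d84
query mem[0x07]=0x4d, mem[0x17]=0x84, mem[0x0d]=0xfd

MEM[0x07,0x17,0x0d] = 4d 84 fd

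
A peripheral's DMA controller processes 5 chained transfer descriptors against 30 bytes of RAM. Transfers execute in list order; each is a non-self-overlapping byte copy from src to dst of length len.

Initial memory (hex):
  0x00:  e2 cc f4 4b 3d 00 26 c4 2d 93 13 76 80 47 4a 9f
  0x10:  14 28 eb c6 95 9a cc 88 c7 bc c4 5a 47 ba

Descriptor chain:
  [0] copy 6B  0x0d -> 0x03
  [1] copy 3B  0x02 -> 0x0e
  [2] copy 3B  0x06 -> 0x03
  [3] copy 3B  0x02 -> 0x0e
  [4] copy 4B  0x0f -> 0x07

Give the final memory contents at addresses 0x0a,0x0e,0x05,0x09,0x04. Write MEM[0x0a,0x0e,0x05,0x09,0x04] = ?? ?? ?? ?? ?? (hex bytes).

MEM[0x0a,0x0e,0x05,0x09,0x04] = eb f4 eb 28 28

  after D0: wrote 6B at 0x03 = 474a9f1428eb
  after D1: wrote 3B at 0x0e = f4474a
  after D2: wrote 3B at 0x03 = 1428eb
  after D3: wrote 3B at 0x0e = f41428
  after D4: wrote 4B at 0x07 = 142828eb
query mem[0x0a]=0xeb, mem[0x0e]=0xf4, mem[0x05]=0xeb, mem[0x09]=0x28, mem[0x04]=0x28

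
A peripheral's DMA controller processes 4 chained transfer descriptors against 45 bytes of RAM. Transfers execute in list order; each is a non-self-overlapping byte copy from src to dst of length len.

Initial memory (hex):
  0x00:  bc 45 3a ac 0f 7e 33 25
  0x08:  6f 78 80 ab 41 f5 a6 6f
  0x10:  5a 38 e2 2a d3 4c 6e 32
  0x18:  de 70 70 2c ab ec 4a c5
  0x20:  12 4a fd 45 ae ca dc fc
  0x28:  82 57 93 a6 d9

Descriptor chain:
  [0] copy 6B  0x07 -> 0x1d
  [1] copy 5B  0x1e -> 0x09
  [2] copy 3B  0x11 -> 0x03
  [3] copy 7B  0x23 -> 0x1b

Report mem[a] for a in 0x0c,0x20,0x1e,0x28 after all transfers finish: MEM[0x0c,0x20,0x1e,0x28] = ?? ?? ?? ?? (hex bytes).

MEM[0x0c,0x20,0x1e,0x28] = ab 82 dc 82

D0: mem[0x1d..0x22] <- [25 6f 78 80 ab 41]
D1: mem[0x09..0x0d] <- [6f 78 80 ab 41]
D2: mem[0x03..0x05] <- [38 e2 2a]
D3: mem[0x1b..0x21] <- [45 ae ca dc fc 82 57]
query mem[0x0c]=0xab, mem[0x20]=0x82, mem[0x1e]=0xdc, mem[0x28]=0x82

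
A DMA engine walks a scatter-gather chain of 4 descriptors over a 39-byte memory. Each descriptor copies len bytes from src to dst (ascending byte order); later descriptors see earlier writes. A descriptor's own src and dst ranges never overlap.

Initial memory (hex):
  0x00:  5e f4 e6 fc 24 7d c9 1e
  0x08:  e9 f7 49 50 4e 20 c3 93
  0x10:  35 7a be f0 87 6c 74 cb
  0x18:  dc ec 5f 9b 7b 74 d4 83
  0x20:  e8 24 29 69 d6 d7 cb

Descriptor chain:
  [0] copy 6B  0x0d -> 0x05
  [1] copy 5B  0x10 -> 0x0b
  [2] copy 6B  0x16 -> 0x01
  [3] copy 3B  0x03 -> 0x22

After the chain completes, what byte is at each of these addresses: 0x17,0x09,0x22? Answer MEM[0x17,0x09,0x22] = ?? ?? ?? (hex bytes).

MEM[0x17,0x09,0x22] = cb 7a dc

#0 dst[0x05+6] := {0x20,0xc3,0x93,0x35,0x7a,0xbe}
#1 dst[0x0b+5] := {0x35,0x7a,0xbe,0xf0,0x87}
#2 dst[0x01+6] := {0x74,0xcb,0xdc,0xec,0x5f,0x9b}
#3 dst[0x22+3] := {0xdc,0xec,0x5f}
query mem[0x17]=0xcb, mem[0x09]=0x7a, mem[0x22]=0xdc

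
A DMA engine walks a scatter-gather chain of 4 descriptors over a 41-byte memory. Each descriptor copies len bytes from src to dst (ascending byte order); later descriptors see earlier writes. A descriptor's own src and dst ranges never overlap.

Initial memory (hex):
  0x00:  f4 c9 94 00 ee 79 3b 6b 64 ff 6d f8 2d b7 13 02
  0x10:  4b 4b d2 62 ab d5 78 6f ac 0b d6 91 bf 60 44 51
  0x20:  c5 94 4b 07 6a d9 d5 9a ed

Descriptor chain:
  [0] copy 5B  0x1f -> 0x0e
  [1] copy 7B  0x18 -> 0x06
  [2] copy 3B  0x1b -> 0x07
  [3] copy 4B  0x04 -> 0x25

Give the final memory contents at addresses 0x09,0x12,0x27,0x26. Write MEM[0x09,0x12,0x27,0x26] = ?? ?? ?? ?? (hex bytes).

[0] 0x1f->0x0e len=5 : 51 c5 94 4b 07
[1] 0x18->0x06 len=7 : ac 0b d6 91 bf 60 44
[2] 0x1b->0x07 len=3 : 91 bf 60
[3] 0x04->0x25 len=4 : ee 79 ac 91
query mem[0x09]=0x60, mem[0x12]=0x07, mem[0x27]=0xac, mem[0x26]=0x79

MEM[0x09,0x12,0x27,0x26] = 60 07 ac 79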